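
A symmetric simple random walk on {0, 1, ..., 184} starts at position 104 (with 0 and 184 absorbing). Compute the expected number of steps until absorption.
E[τ | X_0 = 104] = 8320

Let v_k = E[τ | X_0 = k]. Boundary: v_0 = v_184 = 0. Recurrence: v_k = 1 + (v_{k-1} + v_{k+1})/2 for 1 ≤ k ≤ 183. The particular solution to v_k − (v_{k-1} + v_{k+1})/2 = 1 is v_k = −k^2. Adding homogeneous solution A + B k and matching boundaries gives v_k = k (184 − k). Substituting k = 104: v_104 = 104 · 80 = 8320.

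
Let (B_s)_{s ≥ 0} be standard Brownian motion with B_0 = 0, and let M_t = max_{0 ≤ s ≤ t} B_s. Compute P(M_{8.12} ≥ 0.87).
P(M_{8.12} ≥ 0.87) = 2·P(B_{8.12} ≥ 0.87) = 2(1 − Φ(0.87/√8.12)) ≈ 0.7601

By the reflection principle for Brownian motion, P(M_t ≥ a) = 2 · P(B_t ≥ a) for a ≥ 0. Since B_t ~ N(0, t), P(B_t ≥ 0.87) = 1 − Φ(0.87/√t) = 1 − Φ(0.87/√8.12) = 1 − Φ(0.3053). So
  P(M_{8.12} ≥ 0.87) = 2(1 − Φ(0.3053)) ≈ 0.7601.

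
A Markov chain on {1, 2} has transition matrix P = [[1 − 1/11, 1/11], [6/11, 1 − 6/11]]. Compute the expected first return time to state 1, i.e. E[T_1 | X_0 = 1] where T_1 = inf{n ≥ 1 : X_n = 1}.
E[T_1 | X_0 = 1] = 1/π_1 = 7/6

For an irreducible recurrent Markov chain with stationary distribution π, E[T_i | X_0 = i] = 1/π_i (Kac's formula). Here π_1 = (6/11)/(1/11 + 6/11) = (6/11)/(7/11) = 6/7, so E[T_1 | X_0 = 1] = 1/π_1 = (1/11 + 6/11)/(6/11) = (7/11)/(6/11) = 7/6.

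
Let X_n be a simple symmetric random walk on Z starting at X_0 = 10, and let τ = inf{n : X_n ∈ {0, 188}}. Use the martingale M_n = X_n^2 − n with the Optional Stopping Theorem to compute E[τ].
E[τ] = 1780

M_n = X_n^2 − n is a martingale (since E[X_{n+1}^2 | F_n] = X_n^2 + 1). By OST (τ has finite mean in a bounded region), E[M_τ] = E[M_0] = X_0^2 − 0 = 10^2 = 100. Also E[M_τ] = E[X_τ^2] − E[τ]. The walk exits at 0 or 188, with P(hit 188 first) = 10/188, so E[X_τ^2] = 188^2 · 10/188 + 0 = 1880. Thus E[τ] = E[X_τ^2] − E[M_τ] = 1880 − 100 = 1780 = 10(188 − 10) = 1780.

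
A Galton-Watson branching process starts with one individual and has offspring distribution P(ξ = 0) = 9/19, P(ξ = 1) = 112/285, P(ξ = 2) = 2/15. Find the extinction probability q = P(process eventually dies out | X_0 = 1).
q = 1

Mean offspring μ = 0·9/19 + 1·112/285 + 2·2/15 = 188/285 ≤ 1. For μ ≤ 1 with offspring not concentrated at 1, the Galton-Watson process goes extinct almost surely, so q = 1.
(Algebraic check: The pgf is f(s) = 9/19 + 112/285·s + 2/15·s². The extinction probability q is the smallest fixed point of f in [0, 1]. Setting s = f(s):
  2/15·s² + (112/285 − 1)·s + 9/19 = 0
  2/15·s² − (9/19 + 2/15)·s + 9/19 = 0
which factors as (s − 1)·(2/15·s − 9/19) = 0, giving roots s = 1 and s = (9/19)/(2/15) = 135/38. Since 135/38 ≥ 1, the smallest root in [0, 1] is s = 1.)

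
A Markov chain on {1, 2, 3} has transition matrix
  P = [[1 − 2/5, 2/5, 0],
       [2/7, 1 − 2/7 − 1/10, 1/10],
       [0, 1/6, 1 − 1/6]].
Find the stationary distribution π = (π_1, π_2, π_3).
π = (25/81, 35/81, 7/27)

This is a birth-death chain on three states, which satisfies detailed balance: π_1 · P_{12} = π_2 · P_{21} and π_2 · P_{23} = π_3 · P_{32}.
From π_1 · 2/5 = π_2 · 2/7: π_2/π_1 = (2/5)/(2/7) = 7/5.
From π_2 · 1/10 = π_3 · 1/6: π_3/π_2 = (1/10)/(1/6) = 3/5.
Take π_1 proportional to 1; then unnormalized π = (1, 7/5, 21/25). Normalize by dividing by the sum 81/25:
  π = (25/81, 35/81, 7/27).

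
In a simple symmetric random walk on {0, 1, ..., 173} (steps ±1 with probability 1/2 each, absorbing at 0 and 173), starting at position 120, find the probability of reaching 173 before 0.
P(hit 173 before 0) = 120/173

Let u_k = P(hit 173 before 0 | start at k). Then u_0 = 0, u_173 = 1, and u_k = u_{k-1}/2 + u_{k+1}/2 for 1 ≤ k ≤ 172. This harmonic recurrence is solved by u_k = k/173, giving u_120 = 120/173.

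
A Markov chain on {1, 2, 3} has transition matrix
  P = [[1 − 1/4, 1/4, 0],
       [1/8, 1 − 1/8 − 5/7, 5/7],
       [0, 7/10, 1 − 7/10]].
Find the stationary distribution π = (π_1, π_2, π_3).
π = (49/247, 98/247, 100/247)

This is a birth-death chain on three states, which satisfies detailed balance: π_1 · P_{12} = π_2 · P_{21} and π_2 · P_{23} = π_3 · P_{32}.
From π_1 · 1/4 = π_2 · 1/8: π_2/π_1 = (1/4)/(1/8) = 2.
From π_2 · 5/7 = π_3 · 7/10: π_3/π_2 = (5/7)/(7/10) = 50/49.
Take π_1 proportional to 1; then unnormalized π = (1, 2, 100/49). Normalize by dividing by the sum 247/49:
  π = (49/247, 98/247, 100/247).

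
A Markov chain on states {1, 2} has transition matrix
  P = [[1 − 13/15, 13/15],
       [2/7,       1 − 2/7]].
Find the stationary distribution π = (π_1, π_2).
π_1 = 30/121, π_2 = 91/121

Solve πP = π with π_1 + π_2 = 1. From πP = π: π_1 · (1 − 13/15) + π_2 · 2/7 = π_1 ⇒ π_2 · 2/7 = π_1 · 13/15 ⇒ π_2/π_1 = (13/15)/(2/7) = 91/30. Together with π_1 + π_2 = 1:
  π_1 = (2/7)/(13/15 + 2/7) = (2/7)/(121/105) = 30/121,
  π_2 = (13/15)/(13/15 + 2/7) = (13/15)/(121/105) = 91/121.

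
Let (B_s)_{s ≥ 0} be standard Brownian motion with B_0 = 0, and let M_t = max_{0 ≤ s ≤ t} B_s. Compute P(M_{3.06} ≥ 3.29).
P(M_{3.06} ≥ 3.29) = 2·P(B_{3.06} ≥ 3.29) = 2(1 − Φ(3.29/√3.06)) ≈ 0.0600

By the reflection principle for Brownian motion, P(M_t ≥ a) = 2 · P(B_t ≥ a) for a ≥ 0. Since B_t ~ N(0, t), P(B_t ≥ 3.29) = 1 − Φ(3.29/√t) = 1 − Φ(3.29/√3.06) = 1 − Φ(1.8808). So
  P(M_{3.06} ≥ 3.29) = 2(1 − Φ(1.8808)) ≈ 0.0600.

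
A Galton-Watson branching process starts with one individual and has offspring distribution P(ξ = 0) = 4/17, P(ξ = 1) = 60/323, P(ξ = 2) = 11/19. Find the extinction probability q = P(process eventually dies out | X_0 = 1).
q = 76/187

The pgf is f(s) = 4/17 + 60/323·s + 11/19·s². The extinction probability q is the smallest fixed point of f in [0, 1]. Setting s = f(s):
  11/19·s² + (60/323 − 1)·s + 4/17 = 0
  11/19·s² − (4/17 + 11/19)·s + 4/17 = 0
which factors as (s − 1)·(11/19·s − 4/17) = 0, giving roots s = 1 and s = (4/17)/(11/19) = 76/187.
Mean offspring μ = 60/323 + 2·11/19 = 434/323 > 1 (supercritical), so q < 1. The extinction probability is the smaller root: q = (4/17)/(11/19) = 76/187.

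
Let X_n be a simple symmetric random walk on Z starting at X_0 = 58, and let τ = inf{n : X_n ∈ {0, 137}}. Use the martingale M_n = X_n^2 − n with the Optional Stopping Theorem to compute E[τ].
E[τ] = 4582

M_n = X_n^2 − n is a martingale (since E[X_{n+1}^2 | F_n] = X_n^2 + 1). By OST (τ has finite mean in a bounded region), E[M_τ] = E[M_0] = X_0^2 − 0 = 58^2 = 3364. Also E[M_τ] = E[X_τ^2] − E[τ]. The walk exits at 0 or 137, with P(hit 137 first) = 58/137, so E[X_τ^2] = 137^2 · 58/137 + 0 = 7946. Thus E[τ] = E[X_τ^2] − E[M_τ] = 7946 − 3364 = 4582 = 58(137 − 58) = 4582.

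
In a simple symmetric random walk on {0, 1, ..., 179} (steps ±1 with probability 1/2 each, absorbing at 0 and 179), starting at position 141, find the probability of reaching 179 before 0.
P(hit 179 before 0) = 141/179

Let u_k = P(hit 179 before 0 | start at k). Then u_0 = 0, u_179 = 1, and u_k = u_{k-1}/2 + u_{k+1}/2 for 1 ≤ k ≤ 178. This harmonic recurrence is solved by u_k = k/179, giving u_141 = 141/179.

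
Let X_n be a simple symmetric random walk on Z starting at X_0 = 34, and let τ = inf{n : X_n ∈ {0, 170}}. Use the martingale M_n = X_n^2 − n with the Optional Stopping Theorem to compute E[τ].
E[τ] = 4624

M_n = X_n^2 − n is a martingale (since E[X_{n+1}^2 | F_n] = X_n^2 + 1). By OST (τ has finite mean in a bounded region), E[M_τ] = E[M_0] = X_0^2 − 0 = 34^2 = 1156. Also E[M_τ] = E[X_τ^2] − E[τ]. The walk exits at 0 or 170, with P(hit 170 first) = 34/170, so E[X_τ^2] = 170^2 · 34/170 + 0 = 5780. Thus E[τ] = E[X_τ^2] − E[M_τ] = 5780 − 1156 = 4624 = 34(170 − 34) = 4624.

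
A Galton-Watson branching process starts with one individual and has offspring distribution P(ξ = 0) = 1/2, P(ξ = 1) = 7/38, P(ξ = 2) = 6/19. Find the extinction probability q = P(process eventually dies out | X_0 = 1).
q = 1

Mean offspring μ = 0·1/2 + 1·7/38 + 2·6/19 = 31/38 ≤ 1. For μ ≤ 1 with offspring not concentrated at 1, the Galton-Watson process goes extinct almost surely, so q = 1.
(Algebraic check: The pgf is f(s) = 1/2 + 7/38·s + 6/19·s². The extinction probability q is the smallest fixed point of f in [0, 1]. Setting s = f(s):
  6/19·s² + (7/38 − 1)·s + 1/2 = 0
  6/19·s² − (1/2 + 6/19)·s + 1/2 = 0
which factors as (s − 1)·(6/19·s − 1/2) = 0, giving roots s = 1 and s = (1/2)/(6/19) = 19/12. Since 19/12 ≥ 1, the smallest root in [0, 1] is s = 1.)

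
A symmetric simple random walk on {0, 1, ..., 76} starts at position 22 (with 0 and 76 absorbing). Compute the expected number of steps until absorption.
E[τ | X_0 = 22] = 1188

Let v_k = E[τ | X_0 = k]. Boundary: v_0 = v_76 = 0. Recurrence: v_k = 1 + (v_{k-1} + v_{k+1})/2 for 1 ≤ k ≤ 75. The particular solution to v_k − (v_{k-1} + v_{k+1})/2 = 1 is v_k = −k^2. Adding homogeneous solution A + B k and matching boundaries gives v_k = k (76 − k). Substituting k = 22: v_22 = 22 · 54 = 1188.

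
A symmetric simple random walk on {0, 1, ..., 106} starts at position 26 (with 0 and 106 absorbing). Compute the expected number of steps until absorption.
E[τ | X_0 = 26] = 2080

Let v_k = E[τ | X_0 = k]. Boundary: v_0 = v_106 = 0. Recurrence: v_k = 1 + (v_{k-1} + v_{k+1})/2 for 1 ≤ k ≤ 105. The particular solution to v_k − (v_{k-1} + v_{k+1})/2 = 1 is v_k = −k^2. Adding homogeneous solution A + B k and matching boundaries gives v_k = k (106 − k). Substituting k = 26: v_26 = 26 · 80 = 2080.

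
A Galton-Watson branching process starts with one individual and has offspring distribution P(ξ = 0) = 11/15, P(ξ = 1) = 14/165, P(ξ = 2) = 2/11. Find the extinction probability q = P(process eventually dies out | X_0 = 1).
q = 1

Mean offspring μ = 0·11/15 + 1·14/165 + 2·2/11 = 74/165 ≤ 1. For μ ≤ 1 with offspring not concentrated at 1, the Galton-Watson process goes extinct almost surely, so q = 1.
(Algebraic check: The pgf is f(s) = 11/15 + 14/165·s + 2/11·s². The extinction probability q is the smallest fixed point of f in [0, 1]. Setting s = f(s):
  2/11·s² + (14/165 − 1)·s + 11/15 = 0
  2/11·s² − (11/15 + 2/11)·s + 11/15 = 0
which factors as (s − 1)·(2/11·s − 11/15) = 0, giving roots s = 1 and s = (11/15)/(2/11) = 121/30. Since 121/30 ≥ 1, the smallest root in [0, 1] is s = 1.)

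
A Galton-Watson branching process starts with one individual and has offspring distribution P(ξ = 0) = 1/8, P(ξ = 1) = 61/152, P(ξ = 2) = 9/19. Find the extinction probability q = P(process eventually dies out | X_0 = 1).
q = 19/72

The pgf is f(s) = 1/8 + 61/152·s + 9/19·s². The extinction probability q is the smallest fixed point of f in [0, 1]. Setting s = f(s):
  9/19·s² + (61/152 − 1)·s + 1/8 = 0
  9/19·s² − (1/8 + 9/19)·s + 1/8 = 0
which factors as (s − 1)·(9/19·s − 1/8) = 0, giving roots s = 1 and s = (1/8)/(9/19) = 19/72.
Mean offspring μ = 61/152 + 2·9/19 = 205/152 > 1 (supercritical), so q < 1. The extinction probability is the smaller root: q = (1/8)/(9/19) = 19/72.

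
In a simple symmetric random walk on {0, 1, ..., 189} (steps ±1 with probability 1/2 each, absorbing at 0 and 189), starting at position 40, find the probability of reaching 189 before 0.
P(hit 189 before 0) = 40/189

Let u_k = P(hit 189 before 0 | start at k). Then u_0 = 0, u_189 = 1, and u_k = u_{k-1}/2 + u_{k+1}/2 for 1 ≤ k ≤ 188. This harmonic recurrence is solved by u_k = k/189, giving u_40 = 40/189.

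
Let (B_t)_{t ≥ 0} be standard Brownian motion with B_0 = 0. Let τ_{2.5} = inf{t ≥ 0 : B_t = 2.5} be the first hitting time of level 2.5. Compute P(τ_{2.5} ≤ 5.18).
P(τ_{2.5} ≤ 5.18) = 2(1 − Φ(2.5/√5.18)) = 2(1 − Φ(1.0984)) ≈ 0.2720

By the reflection principle for standard BM, P(τ_b ≤ t) = 2 · P(B_t ≥ b). Since B_t ~ N(0, t), P(B_t ≥ 2.5) = 1 − Φ(2.5/√t) = 1 − Φ(2.5/√5.18) = 1 − Φ(1.0984) ≈ 0.13601. Doubling: P(τ_{2.5} ≤ 5.18) ≈ 2 · 0.13601 = 0.27202 ≈ 0.2720.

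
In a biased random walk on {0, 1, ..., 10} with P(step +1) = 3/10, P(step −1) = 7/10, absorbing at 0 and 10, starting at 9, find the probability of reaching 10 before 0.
P(hit 10 before 0) = (1 − (7/3)^9) / (1 − (7/3)^10) = 30250443/70604050

Let u_k denote P(reach 10 before 0 | start at k). Boundary: u_0 = 0, u_10 = 1. Recurrence: u_k = 3/10·u_{k+1} + 7/10·u_{k-1} for 1 ≤ k ≤ 9. Try u_k = A + B·r^k with r = q/p = (7/10)/(3/10) = 7/3. Substitution satisfies the recurrence; boundary conditions give:
  u_k = (1 − r^k) / (1 − r^N) = (1 − (7/3)^9) / (1 − (7/3)^10) = 30250443/70604050.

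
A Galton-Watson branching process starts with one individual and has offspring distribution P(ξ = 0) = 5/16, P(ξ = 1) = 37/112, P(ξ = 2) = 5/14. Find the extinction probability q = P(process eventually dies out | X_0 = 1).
q = 7/8

The pgf is f(s) = 5/16 + 37/112·s + 5/14·s². The extinction probability q is the smallest fixed point of f in [0, 1]. Setting s = f(s):
  5/14·s² + (37/112 − 1)·s + 5/16 = 0
  5/14·s² − (5/16 + 5/14)·s + 5/16 = 0
which factors as (s − 1)·(5/14·s − 5/16) = 0, giving roots s = 1 and s = (5/16)/(5/14) = 7/8.
Mean offspring μ = 37/112 + 2·5/14 = 117/112 > 1 (supercritical), so q < 1. The extinction probability is the smaller root: q = (5/16)/(5/14) = 7/8.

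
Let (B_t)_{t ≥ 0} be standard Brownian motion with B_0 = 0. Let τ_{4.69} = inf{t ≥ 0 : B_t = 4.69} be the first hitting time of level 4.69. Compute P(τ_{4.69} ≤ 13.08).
P(τ_{4.69} ≤ 13.08) = 2(1 − Φ(4.69/√13.08)) = 2(1 − Φ(1.2968)) ≈ 0.1947

By the reflection principle for standard BM, P(τ_b ≤ t) = 2 · P(B_t ≥ b). Since B_t ~ N(0, t), P(B_t ≥ 4.69) = 1 − Φ(4.69/√t) = 1 − Φ(4.69/√13.08) = 1 − Φ(1.2968) ≈ 0.09735. Doubling: P(τ_{4.69} ≤ 13.08) ≈ 2 · 0.09735 = 0.19470 ≈ 0.1947.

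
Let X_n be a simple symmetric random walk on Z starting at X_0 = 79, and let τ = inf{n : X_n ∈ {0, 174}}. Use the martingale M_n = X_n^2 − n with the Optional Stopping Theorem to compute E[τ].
E[τ] = 7505

M_n = X_n^2 − n is a martingale (since E[X_{n+1}^2 | F_n] = X_n^2 + 1). By OST (τ has finite mean in a bounded region), E[M_τ] = E[M_0] = X_0^2 − 0 = 79^2 = 6241. Also E[M_τ] = E[X_τ^2] − E[τ]. The walk exits at 0 or 174, with P(hit 174 first) = 79/174, so E[X_τ^2] = 174^2 · 79/174 + 0 = 13746. Thus E[τ] = E[X_τ^2] − E[M_τ] = 13746 − 6241 = 7505 = 79(174 − 79) = 7505.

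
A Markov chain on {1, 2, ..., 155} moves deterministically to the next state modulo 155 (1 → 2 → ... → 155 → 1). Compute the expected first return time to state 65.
E[T_65 | X_0 = 65] = 155

The chain cycles deterministically, so starting at state 65 it returns in exactly 155 steps. Equivalently, the stationary distribution is uniform π_j = 1/155 for every state j, so by Kac's formula E[T_65] = 1/π_65 = 155.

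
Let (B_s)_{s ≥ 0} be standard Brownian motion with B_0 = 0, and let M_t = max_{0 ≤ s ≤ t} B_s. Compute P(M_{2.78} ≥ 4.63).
P(M_{2.78} ≥ 4.63) = 2·P(B_{2.78} ≥ 4.63) = 2(1 − Φ(4.63/√2.78)) ≈ 0.0055

By the reflection principle for Brownian motion, P(M_t ≥ a) = 2 · P(B_t ≥ a) for a ≥ 0. Since B_t ~ N(0, t), P(B_t ≥ 4.63) = 1 − Φ(4.63/√t) = 1 − Φ(4.63/√2.78) = 1 − Φ(2.7769). So
  P(M_{2.78} ≥ 4.63) = 2(1 − Φ(2.7769)) ≈ 0.0055.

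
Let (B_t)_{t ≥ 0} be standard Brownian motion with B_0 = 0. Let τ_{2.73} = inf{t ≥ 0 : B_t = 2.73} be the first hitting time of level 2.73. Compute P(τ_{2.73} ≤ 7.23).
P(τ_{2.73} ≤ 7.23) = 2(1 − Φ(2.73/√7.23)) = 2(1 − Φ(1.0153)) ≈ 0.3100

By the reflection principle for standard BM, P(τ_b ≤ t) = 2 · P(B_t ≥ b). Since B_t ~ N(0, t), P(B_t ≥ 2.73) = 1 − Φ(2.73/√t) = 1 − Φ(2.73/√7.23) = 1 − Φ(1.0153) ≈ 0.15498. Doubling: P(τ_{2.73} ≤ 7.23) ≈ 2 · 0.15498 = 0.30996 ≈ 0.3100.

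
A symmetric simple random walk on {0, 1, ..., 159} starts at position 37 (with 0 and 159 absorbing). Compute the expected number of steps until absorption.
E[τ | X_0 = 37] = 4514

Let v_k = E[τ | X_0 = k]. Boundary: v_0 = v_159 = 0. Recurrence: v_k = 1 + (v_{k-1} + v_{k+1})/2 for 1 ≤ k ≤ 158. The particular solution to v_k − (v_{k-1} + v_{k+1})/2 = 1 is v_k = −k^2. Adding homogeneous solution A + B k and matching boundaries gives v_k = k (159 − k). Substituting k = 37: v_37 = 37 · 122 = 4514.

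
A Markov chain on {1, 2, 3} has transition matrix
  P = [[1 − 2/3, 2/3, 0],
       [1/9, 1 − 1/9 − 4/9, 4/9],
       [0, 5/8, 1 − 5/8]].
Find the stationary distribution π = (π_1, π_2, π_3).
π = (15/169, 90/169, 64/169)

This is a birth-death chain on three states, which satisfies detailed balance: π_1 · P_{12} = π_2 · P_{21} and π_2 · P_{23} = π_3 · P_{32}.
From π_1 · 2/3 = π_2 · 1/9: π_2/π_1 = (2/3)/(1/9) = 6.
From π_2 · 4/9 = π_3 · 5/8: π_3/π_2 = (4/9)/(5/8) = 32/45.
Take π_1 proportional to 1; then unnormalized π = (1, 6, 64/15). Normalize by dividing by the sum 169/15:
  π = (15/169, 90/169, 64/169).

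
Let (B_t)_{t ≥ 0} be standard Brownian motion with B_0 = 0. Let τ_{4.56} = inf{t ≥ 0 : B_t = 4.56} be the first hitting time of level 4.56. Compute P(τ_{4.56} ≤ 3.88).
P(τ_{4.56} ≤ 3.88) = 2(1 − Φ(4.56/√3.88)) = 2(1 − Φ(2.3150)) ≈ 0.0206

By the reflection principle for standard BM, P(τ_b ≤ t) = 2 · P(B_t ≥ b). Since B_t ~ N(0, t), P(B_t ≥ 4.56) = 1 − Φ(4.56/√t) = 1 − Φ(4.56/√3.88) = 1 − Φ(2.3150) ≈ 0.01031. Doubling: P(τ_{4.56} ≤ 3.88) ≈ 2 · 0.01031 = 0.02062 ≈ 0.0206.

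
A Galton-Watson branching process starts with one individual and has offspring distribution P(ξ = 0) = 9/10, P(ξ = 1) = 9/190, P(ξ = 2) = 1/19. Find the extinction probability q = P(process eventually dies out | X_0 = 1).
q = 1

Mean offspring μ = 0·9/10 + 1·9/190 + 2·1/19 = 29/190 ≤ 1. For μ ≤ 1 with offspring not concentrated at 1, the Galton-Watson process goes extinct almost surely, so q = 1.
(Algebraic check: The pgf is f(s) = 9/10 + 9/190·s + 1/19·s². The extinction probability q is the smallest fixed point of f in [0, 1]. Setting s = f(s):
  1/19·s² + (9/190 − 1)·s + 9/10 = 0
  1/19·s² − (9/10 + 1/19)·s + 9/10 = 0
which factors as (s − 1)·(1/19·s − 9/10) = 0, giving roots s = 1 and s = (9/10)/(1/19) = 171/10. Since 171/10 ≥ 1, the smallest root in [0, 1] is s = 1.)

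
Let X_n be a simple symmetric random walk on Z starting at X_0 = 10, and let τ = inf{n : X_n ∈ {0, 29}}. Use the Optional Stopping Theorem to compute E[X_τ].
E[X_τ] = 10

X_n is a martingale and τ is a bounded-mean stopping time (indeed τ is finite a.s. with bounded expectation since the walk is in a bounded region). By the OST, E[X_τ] = E[X_0] = 10. Equivalently: E[X_τ] = 29 · P(hit 29 first) + 0 · P(hit 0 first) = 29 · (10/29) = 10.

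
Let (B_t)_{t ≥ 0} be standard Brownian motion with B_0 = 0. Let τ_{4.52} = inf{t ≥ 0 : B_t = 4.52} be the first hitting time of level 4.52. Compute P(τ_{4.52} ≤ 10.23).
P(τ_{4.52} ≤ 10.23) = 2(1 − Φ(4.52/√10.23)) = 2(1 − Φ(1.4132)) ≈ 0.1576

By the reflection principle for standard BM, P(τ_b ≤ t) = 2 · P(B_t ≥ b). Since B_t ~ N(0, t), P(B_t ≥ 4.52) = 1 − Φ(4.52/√t) = 1 − Φ(4.52/√10.23) = 1 − Φ(1.4132) ≈ 0.07880. Doubling: P(τ_{4.52} ≤ 10.23) ≈ 2 · 0.07880 = 0.15760 ≈ 0.1576.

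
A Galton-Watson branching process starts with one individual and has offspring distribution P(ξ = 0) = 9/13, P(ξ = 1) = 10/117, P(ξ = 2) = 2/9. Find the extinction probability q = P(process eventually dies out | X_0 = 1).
q = 1

Mean offspring μ = 0·9/13 + 1·10/117 + 2·2/9 = 62/117 ≤ 1. For μ ≤ 1 with offspring not concentrated at 1, the Galton-Watson process goes extinct almost surely, so q = 1.
(Algebraic check: The pgf is f(s) = 9/13 + 10/117·s + 2/9·s². The extinction probability q is the smallest fixed point of f in [0, 1]. Setting s = f(s):
  2/9·s² + (10/117 − 1)·s + 9/13 = 0
  2/9·s² − (9/13 + 2/9)·s + 9/13 = 0
which factors as (s − 1)·(2/9·s − 9/13) = 0, giving roots s = 1 and s = (9/13)/(2/9) = 81/26. Since 81/26 ≥ 1, the smallest root in [0, 1] is s = 1.)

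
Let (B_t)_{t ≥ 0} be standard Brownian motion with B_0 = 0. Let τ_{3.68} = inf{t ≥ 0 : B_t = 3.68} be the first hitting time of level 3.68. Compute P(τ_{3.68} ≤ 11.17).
P(τ_{3.68} ≤ 11.17) = 2(1 − Φ(3.68/√11.17)) = 2(1 − Φ(1.1011)) ≈ 0.2709

By the reflection principle for standard BM, P(τ_b ≤ t) = 2 · P(B_t ≥ b). Since B_t ~ N(0, t), P(B_t ≥ 3.68) = 1 − Φ(3.68/√t) = 1 − Φ(3.68/√11.17) = 1 − Φ(1.1011) ≈ 0.13543. Doubling: P(τ_{3.68} ≤ 11.17) ≈ 2 · 0.13543 = 0.27086 ≈ 0.2709.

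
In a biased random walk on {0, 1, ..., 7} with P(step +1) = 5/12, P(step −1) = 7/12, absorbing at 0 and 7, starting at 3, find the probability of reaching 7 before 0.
P(hit 7 before 0) = (1 − (7/5)^3) / (1 − (7/5)^7) = 68125/372709

Let u_k denote P(reach 7 before 0 | start at k). Boundary: u_0 = 0, u_7 = 1. Recurrence: u_k = 5/12·u_{k+1} + 7/12·u_{k-1} for 1 ≤ k ≤ 6. Try u_k = A + B·r^k with r = q/p = (7/12)/(5/12) = 7/5. Substitution satisfies the recurrence; boundary conditions give:
  u_k = (1 − r^k) / (1 − r^N) = (1 − (7/5)^3) / (1 − (7/5)^7) = 68125/372709.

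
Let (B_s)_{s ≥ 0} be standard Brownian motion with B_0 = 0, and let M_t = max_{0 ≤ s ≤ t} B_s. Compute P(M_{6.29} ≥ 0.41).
P(M_{6.29} ≥ 0.41) = 2·P(B_{6.29} ≥ 0.41) = 2(1 − Φ(0.41/√6.29)) ≈ 0.8701

By the reflection principle for Brownian motion, P(M_t ≥ a) = 2 · P(B_t ≥ a) for a ≥ 0. Since B_t ~ N(0, t), P(B_t ≥ 0.41) = 1 − Φ(0.41/√t) = 1 − Φ(0.41/√6.29) = 1 − Φ(0.1635). So
  P(M_{6.29} ≥ 0.41) = 2(1 − Φ(0.1635)) ≈ 0.8701.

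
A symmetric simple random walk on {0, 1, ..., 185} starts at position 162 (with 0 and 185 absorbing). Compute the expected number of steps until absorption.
E[τ | X_0 = 162] = 3726

Let v_k = E[τ | X_0 = k]. Boundary: v_0 = v_185 = 0. Recurrence: v_k = 1 + (v_{k-1} + v_{k+1})/2 for 1 ≤ k ≤ 184. The particular solution to v_k − (v_{k-1} + v_{k+1})/2 = 1 is v_k = −k^2. Adding homogeneous solution A + B k and matching boundaries gives v_k = k (185 − k). Substituting k = 162: v_162 = 162 · 23 = 3726.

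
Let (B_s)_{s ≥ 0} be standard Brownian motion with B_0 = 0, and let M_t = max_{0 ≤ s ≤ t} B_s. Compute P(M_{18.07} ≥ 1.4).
P(M_{18.07} ≥ 1.4) = 2·P(B_{18.07} ≥ 1.4) = 2(1 − Φ(1.4/√18.07)) ≈ 0.7419

By the reflection principle for Brownian motion, P(M_t ≥ a) = 2 · P(B_t ≥ a) for a ≥ 0. Since B_t ~ N(0, t), P(B_t ≥ 1.4) = 1 − Φ(1.4/√t) = 1 − Φ(1.4/√18.07) = 1 − Φ(0.3293). So
  P(M_{18.07} ≥ 1.4) = 2(1 − Φ(0.3293)) ≈ 0.7419.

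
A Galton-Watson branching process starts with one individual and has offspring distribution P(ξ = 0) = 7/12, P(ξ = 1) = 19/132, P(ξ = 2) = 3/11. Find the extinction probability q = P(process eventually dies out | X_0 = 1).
q = 1

Mean offspring μ = 0·7/12 + 1·19/132 + 2·3/11 = 91/132 ≤ 1. For μ ≤ 1 with offspring not concentrated at 1, the Galton-Watson process goes extinct almost surely, so q = 1.
(Algebraic check: The pgf is f(s) = 7/12 + 19/132·s + 3/11·s². The extinction probability q is the smallest fixed point of f in [0, 1]. Setting s = f(s):
  3/11·s² + (19/132 − 1)·s + 7/12 = 0
  3/11·s² − (7/12 + 3/11)·s + 7/12 = 0
which factors as (s − 1)·(3/11·s − 7/12) = 0, giving roots s = 1 and s = (7/12)/(3/11) = 77/36. Since 77/36 ≥ 1, the smallest root in [0, 1] is s = 1.)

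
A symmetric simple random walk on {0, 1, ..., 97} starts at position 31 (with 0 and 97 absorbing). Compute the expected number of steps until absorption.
E[τ | X_0 = 31] = 2046

Let v_k = E[τ | X_0 = k]. Boundary: v_0 = v_97 = 0. Recurrence: v_k = 1 + (v_{k-1} + v_{k+1})/2 for 1 ≤ k ≤ 96. The particular solution to v_k − (v_{k-1} + v_{k+1})/2 = 1 is v_k = −k^2. Adding homogeneous solution A + B k and matching boundaries gives v_k = k (97 − k). Substituting k = 31: v_31 = 31 · 66 = 2046.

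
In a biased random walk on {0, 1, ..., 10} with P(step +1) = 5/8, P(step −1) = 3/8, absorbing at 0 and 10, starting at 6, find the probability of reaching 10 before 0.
P(hit 10 before 0) = (1 − (3/5)^6) / (1 − (3/5)^10) = 581875/606661

Let u_k denote P(reach 10 before 0 | start at k). Boundary: u_0 = 0, u_10 = 1. Recurrence: u_k = 5/8·u_{k+1} + 3/8·u_{k-1} for 1 ≤ k ≤ 9. Try u_k = A + B·r^k with r = q/p = (3/8)/(5/8) = 3/5. Substitution satisfies the recurrence; boundary conditions give:
  u_k = (1 − r^k) / (1 − r^N) = (1 − (3/5)^6) / (1 − (3/5)^10) = 581875/606661.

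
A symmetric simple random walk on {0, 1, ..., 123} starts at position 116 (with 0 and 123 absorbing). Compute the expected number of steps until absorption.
E[τ | X_0 = 116] = 812

Let v_k = E[τ | X_0 = k]. Boundary: v_0 = v_123 = 0. Recurrence: v_k = 1 + (v_{k-1} + v_{k+1})/2 for 1 ≤ k ≤ 122. The particular solution to v_k − (v_{k-1} + v_{k+1})/2 = 1 is v_k = −k^2. Adding homogeneous solution A + B k and matching boundaries gives v_k = k (123 − k). Substituting k = 116: v_116 = 116 · 7 = 812.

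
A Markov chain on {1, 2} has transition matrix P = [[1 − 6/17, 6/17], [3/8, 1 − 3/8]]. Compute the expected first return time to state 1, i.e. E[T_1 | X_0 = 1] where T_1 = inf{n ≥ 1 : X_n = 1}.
E[T_1 | X_0 = 1] = 1/π_1 = 33/17

For an irreducible recurrent Markov chain with stationary distribution π, E[T_i | X_0 = i] = 1/π_i (Kac's formula). Here π_1 = (3/8)/(6/17 + 3/8) = (3/8)/(99/136) = 17/33, so E[T_1 | X_0 = 1] = 1/π_1 = (6/17 + 3/8)/(3/8) = (99/136)/(3/8) = 33/17.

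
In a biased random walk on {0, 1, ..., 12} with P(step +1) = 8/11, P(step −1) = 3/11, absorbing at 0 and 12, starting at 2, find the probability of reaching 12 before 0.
P(hit 12 before 0) = (1 − (3/8)^2) / (1 − (3/8)^12) = 1073741824/1249435369

Let u_k denote P(reach 12 before 0 | start at k). Boundary: u_0 = 0, u_12 = 1. Recurrence: u_k = 8/11·u_{k+1} + 3/11·u_{k-1} for 1 ≤ k ≤ 11. Try u_k = A + B·r^k with r = q/p = (3/11)/(8/11) = 3/8. Substitution satisfies the recurrence; boundary conditions give:
  u_k = (1 − r^k) / (1 − r^N) = (1 − (3/8)^2) / (1 − (3/8)^12) = 1073741824/1249435369.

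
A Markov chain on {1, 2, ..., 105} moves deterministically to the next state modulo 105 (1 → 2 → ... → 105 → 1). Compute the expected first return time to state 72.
E[T_72 | X_0 = 72] = 105

The chain cycles deterministically, so starting at state 72 it returns in exactly 105 steps. Equivalently, the stationary distribution is uniform π_j = 1/105 for every state j, so by Kac's formula E[T_72] = 1/π_72 = 105.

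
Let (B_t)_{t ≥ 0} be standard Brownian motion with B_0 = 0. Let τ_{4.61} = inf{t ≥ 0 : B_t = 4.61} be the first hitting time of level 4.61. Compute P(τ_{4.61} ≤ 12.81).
P(τ_{4.61} ≤ 12.81) = 2(1 − Φ(4.61/√12.81)) = 2(1 − Φ(1.2880)) ≈ 0.1977

By the reflection principle for standard BM, P(τ_b ≤ t) = 2 · P(B_t ≥ b). Since B_t ~ N(0, t), P(B_t ≥ 4.61) = 1 − Φ(4.61/√t) = 1 − Φ(4.61/√12.81) = 1 − Φ(1.2880) ≈ 0.09887. Doubling: P(τ_{4.61} ≤ 12.81) ≈ 2 · 0.09887 = 0.19774 ≈ 0.1977.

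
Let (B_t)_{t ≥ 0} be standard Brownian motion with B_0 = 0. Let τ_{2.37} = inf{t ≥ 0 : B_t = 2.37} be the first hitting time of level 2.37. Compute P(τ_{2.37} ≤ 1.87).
P(τ_{2.37} ≤ 1.87) = 2(1 − Φ(2.37/√1.87)) = 2(1 − Φ(1.7331)) ≈ 0.0831

By the reflection principle for standard BM, P(τ_b ≤ t) = 2 · P(B_t ≥ b). Since B_t ~ N(0, t), P(B_t ≥ 2.37) = 1 − Φ(2.37/√t) = 1 − Φ(2.37/√1.87) = 1 − Φ(1.7331) ≈ 0.04154. Doubling: P(τ_{2.37} ≤ 1.87) ≈ 2 · 0.04154 = 0.08308 ≈ 0.0831.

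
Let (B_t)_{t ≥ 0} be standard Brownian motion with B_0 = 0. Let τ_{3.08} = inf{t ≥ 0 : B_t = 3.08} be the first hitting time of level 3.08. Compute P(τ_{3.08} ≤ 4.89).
P(τ_{3.08} ≤ 4.89) = 2(1 − Φ(3.08/√4.89)) = 2(1 − Φ(1.3928)) ≈ 0.1637

By the reflection principle for standard BM, P(τ_b ≤ t) = 2 · P(B_t ≥ b). Since B_t ~ N(0, t), P(B_t ≥ 3.08) = 1 − Φ(3.08/√t) = 1 − Φ(3.08/√4.89) = 1 − Φ(1.3928) ≈ 0.08184. Doubling: P(τ_{3.08} ≤ 4.89) ≈ 2 · 0.08184 = 0.16368 ≈ 0.1637.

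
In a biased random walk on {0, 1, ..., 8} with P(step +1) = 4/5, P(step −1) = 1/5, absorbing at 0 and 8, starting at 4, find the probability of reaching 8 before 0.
P(hit 8 before 0) = (1 − (1/4)^4) / (1 − (1/4)^8) = 256/257

Let u_k denote P(reach 8 before 0 | start at k). Boundary: u_0 = 0, u_8 = 1. Recurrence: u_k = 4/5·u_{k+1} + 1/5·u_{k-1} for 1 ≤ k ≤ 7. Try u_k = A + B·r^k with r = q/p = (1/5)/(4/5) = 1/4. Substitution satisfies the recurrence; boundary conditions give:
  u_k = (1 − r^k) / (1 − r^N) = (1 − (1/4)^4) / (1 − (1/4)^8) = 256/257.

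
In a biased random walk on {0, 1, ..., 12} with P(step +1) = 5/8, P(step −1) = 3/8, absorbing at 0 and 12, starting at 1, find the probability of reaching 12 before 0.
P(hit 12 before 0) = (1 − (3/5)^1) / (1 − (3/5)^12) = 48828125/121804592

Let u_k denote P(reach 12 before 0 | start at k). Boundary: u_0 = 0, u_12 = 1. Recurrence: u_k = 5/8·u_{k+1} + 3/8·u_{k-1} for 1 ≤ k ≤ 11. Try u_k = A + B·r^k with r = q/p = (3/8)/(5/8) = 3/5. Substitution satisfies the recurrence; boundary conditions give:
  u_k = (1 − r^k) / (1 − r^N) = (1 − (3/5)^1) / (1 − (3/5)^12) = 48828125/121804592.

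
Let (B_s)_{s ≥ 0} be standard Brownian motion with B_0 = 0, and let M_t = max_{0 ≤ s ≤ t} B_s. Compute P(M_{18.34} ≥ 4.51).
P(M_{18.34} ≥ 4.51) = 2·P(B_{18.34} ≥ 4.51) = 2(1 − Φ(4.51/√18.34)) ≈ 0.2923

By the reflection principle for Brownian motion, P(M_t ≥ a) = 2 · P(B_t ≥ a) for a ≥ 0. Since B_t ~ N(0, t), P(B_t ≥ 4.51) = 1 − Φ(4.51/√t) = 1 − Φ(4.51/√18.34) = 1 − Φ(1.0531). So
  P(M_{18.34} ≥ 4.51) = 2(1 − Φ(1.0531)) ≈ 0.2923.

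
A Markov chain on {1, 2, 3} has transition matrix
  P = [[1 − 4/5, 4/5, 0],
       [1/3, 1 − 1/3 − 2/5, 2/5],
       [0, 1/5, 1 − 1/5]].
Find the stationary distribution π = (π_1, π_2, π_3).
π = (5/41, 12/41, 24/41)

This is a birth-death chain on three states, which satisfies detailed balance: π_1 · P_{12} = π_2 · P_{21} and π_2 · P_{23} = π_3 · P_{32}.
From π_1 · 4/5 = π_2 · 1/3: π_2/π_1 = (4/5)/(1/3) = 12/5.
From π_2 · 2/5 = π_3 · 1/5: π_3/π_2 = (2/5)/(1/5) = 2.
Take π_1 proportional to 1; then unnormalized π = (1, 12/5, 24/5). Normalize by dividing by the sum 41/5:
  π = (5/41, 12/41, 24/41).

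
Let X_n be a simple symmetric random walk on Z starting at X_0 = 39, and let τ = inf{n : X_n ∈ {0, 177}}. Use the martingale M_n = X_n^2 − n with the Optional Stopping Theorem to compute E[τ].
E[τ] = 5382

M_n = X_n^2 − n is a martingale (since E[X_{n+1}^2 | F_n] = X_n^2 + 1). By OST (τ has finite mean in a bounded region), E[M_τ] = E[M_0] = X_0^2 − 0 = 39^2 = 1521. Also E[M_τ] = E[X_τ^2] − E[τ]. The walk exits at 0 or 177, with P(hit 177 first) = 39/177, so E[X_τ^2] = 177^2 · 39/177 + 0 = 6903. Thus E[τ] = E[X_τ^2] − E[M_τ] = 6903 − 1521 = 5382 = 39(177 − 39) = 5382.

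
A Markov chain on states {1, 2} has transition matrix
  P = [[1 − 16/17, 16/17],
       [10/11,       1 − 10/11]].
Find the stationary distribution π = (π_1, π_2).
π_1 = 85/173, π_2 = 88/173

Solve πP = π with π_1 + π_2 = 1. From πP = π: π_1 · (1 − 16/17) + π_2 · 10/11 = π_1 ⇒ π_2 · 10/11 = π_1 · 16/17 ⇒ π_2/π_1 = (16/17)/(10/11) = 88/85. Together with π_1 + π_2 = 1:
  π_1 = (10/11)/(16/17 + 10/11) = (10/11)/(346/187) = 85/173,
  π_2 = (16/17)/(16/17 + 10/11) = (16/17)/(346/187) = 88/173.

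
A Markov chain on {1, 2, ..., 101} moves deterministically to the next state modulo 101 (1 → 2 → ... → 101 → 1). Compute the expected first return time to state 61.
E[T_61 | X_0 = 61] = 101

The chain cycles deterministically, so starting at state 61 it returns in exactly 101 steps. Equivalently, the stationary distribution is uniform π_j = 1/101 for every state j, so by Kac's formula E[T_61] = 1/π_61 = 101.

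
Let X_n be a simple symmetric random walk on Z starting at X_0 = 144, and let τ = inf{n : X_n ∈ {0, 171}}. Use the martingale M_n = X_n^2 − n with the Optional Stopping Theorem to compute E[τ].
E[τ] = 3888

M_n = X_n^2 − n is a martingale (since E[X_{n+1}^2 | F_n] = X_n^2 + 1). By OST (τ has finite mean in a bounded region), E[M_τ] = E[M_0] = X_0^2 − 0 = 144^2 = 20736. Also E[M_τ] = E[X_τ^2] − E[τ]. The walk exits at 0 or 171, with P(hit 171 first) = 144/171, so E[X_τ^2] = 171^2 · 144/171 + 0 = 24624. Thus E[τ] = E[X_τ^2] − E[M_τ] = 24624 − 20736 = 3888 = 144(171 − 144) = 3888.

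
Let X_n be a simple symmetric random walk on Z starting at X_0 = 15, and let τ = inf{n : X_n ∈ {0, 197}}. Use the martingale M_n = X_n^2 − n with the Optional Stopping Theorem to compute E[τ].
E[τ] = 2730

M_n = X_n^2 − n is a martingale (since E[X_{n+1}^2 | F_n] = X_n^2 + 1). By OST (τ has finite mean in a bounded region), E[M_τ] = E[M_0] = X_0^2 − 0 = 15^2 = 225. Also E[M_τ] = E[X_τ^2] − E[τ]. The walk exits at 0 or 197, with P(hit 197 first) = 15/197, so E[X_τ^2] = 197^2 · 15/197 + 0 = 2955. Thus E[τ] = E[X_τ^2] − E[M_τ] = 2955 − 225 = 2730 = 15(197 − 15) = 2730.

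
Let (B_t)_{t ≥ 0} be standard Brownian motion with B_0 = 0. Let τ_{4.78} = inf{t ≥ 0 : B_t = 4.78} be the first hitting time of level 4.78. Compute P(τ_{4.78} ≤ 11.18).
P(τ_{4.78} ≤ 11.18) = 2(1 − Φ(4.78/√11.18)) = 2(1 − Φ(1.4296)) ≈ 0.1528

By the reflection principle for standard BM, P(τ_b ≤ t) = 2 · P(B_t ≥ b). Since B_t ~ N(0, t), P(B_t ≥ 4.78) = 1 − Φ(4.78/√t) = 1 − Φ(4.78/√11.18) = 1 − Φ(1.4296) ≈ 0.07642. Doubling: P(τ_{4.78} ≤ 11.18) ≈ 2 · 0.07642 = 0.15284 ≈ 0.1528.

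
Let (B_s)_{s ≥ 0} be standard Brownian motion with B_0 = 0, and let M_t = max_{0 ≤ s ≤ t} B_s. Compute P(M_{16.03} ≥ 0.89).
P(M_{16.03} ≥ 0.89) = 2·P(B_{16.03} ≥ 0.89) = 2(1 − Φ(0.89/√16.03)) ≈ 0.8241

By the reflection principle for Brownian motion, P(M_t ≥ a) = 2 · P(B_t ≥ a) for a ≥ 0. Since B_t ~ N(0, t), P(B_t ≥ 0.89) = 1 − Φ(0.89/√t) = 1 − Φ(0.89/√16.03) = 1 − Φ(0.2223). So
  P(M_{16.03} ≥ 0.89) = 2(1 − Φ(0.2223)) ≈ 0.8241.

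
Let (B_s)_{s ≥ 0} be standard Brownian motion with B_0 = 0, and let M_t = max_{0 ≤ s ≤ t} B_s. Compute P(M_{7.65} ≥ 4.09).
P(M_{7.65} ≥ 4.09) = 2·P(B_{7.65} ≥ 4.09) = 2(1 − Φ(4.09/√7.65)) ≈ 0.1392

By the reflection principle for Brownian motion, P(M_t ≥ a) = 2 · P(B_t ≥ a) for a ≥ 0. Since B_t ~ N(0, t), P(B_t ≥ 4.09) = 1 − Φ(4.09/√t) = 1 − Φ(4.09/√7.65) = 1 − Φ(1.4787). So
  P(M_{7.65} ≥ 4.09) = 2(1 − Φ(1.4787)) ≈ 0.1392.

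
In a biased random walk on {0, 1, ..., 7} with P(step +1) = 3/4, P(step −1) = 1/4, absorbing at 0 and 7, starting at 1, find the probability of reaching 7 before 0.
P(hit 7 before 0) = (1 − (1/3)^1) / (1 − (1/3)^7) = 729/1093

Let u_k denote P(reach 7 before 0 | start at k). Boundary: u_0 = 0, u_7 = 1. Recurrence: u_k = 3/4·u_{k+1} + 1/4·u_{k-1} for 1 ≤ k ≤ 6. Try u_k = A + B·r^k with r = q/p = (1/4)/(3/4) = 1/3. Substitution satisfies the recurrence; boundary conditions give:
  u_k = (1 − r^k) / (1 − r^N) = (1 − (1/3)^1) / (1 − (1/3)^7) = 729/1093.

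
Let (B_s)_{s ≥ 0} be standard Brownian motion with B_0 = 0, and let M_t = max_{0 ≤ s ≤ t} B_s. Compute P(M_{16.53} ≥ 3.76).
P(M_{16.53} ≥ 3.76) = 2·P(B_{16.53} ≥ 3.76) = 2(1 − Φ(3.76/√16.53)) ≈ 0.3551

By the reflection principle for Brownian motion, P(M_t ≥ a) = 2 · P(B_t ≥ a) for a ≥ 0. Since B_t ~ N(0, t), P(B_t ≥ 3.76) = 1 − Φ(3.76/√t) = 1 − Φ(3.76/√16.53) = 1 − Φ(0.9248). So
  P(M_{16.53} ≥ 3.76) = 2(1 − Φ(0.9248)) ≈ 0.3551.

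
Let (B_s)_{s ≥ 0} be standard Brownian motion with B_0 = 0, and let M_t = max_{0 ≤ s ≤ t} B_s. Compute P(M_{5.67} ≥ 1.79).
P(M_{5.67} ≥ 1.79) = 2·P(B_{5.67} ≥ 1.79) = 2(1 − Φ(1.79/√5.67)) ≈ 0.4522

By the reflection principle for Brownian motion, P(M_t ≥ a) = 2 · P(B_t ≥ a) for a ≥ 0. Since B_t ~ N(0, t), P(B_t ≥ 1.79) = 1 − Φ(1.79/√t) = 1 − Φ(1.79/√5.67) = 1 − Φ(0.7517). So
  P(M_{5.67} ≥ 1.79) = 2(1 − Φ(0.7517)) ≈ 0.4522.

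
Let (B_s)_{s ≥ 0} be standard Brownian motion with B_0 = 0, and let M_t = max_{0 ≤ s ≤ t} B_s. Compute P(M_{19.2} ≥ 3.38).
P(M_{19.2} ≥ 3.38) = 2·P(B_{19.2} ≥ 3.38) = 2(1 − Φ(3.38/√19.2)) ≈ 0.4405

By the reflection principle for Brownian motion, P(M_t ≥ a) = 2 · P(B_t ≥ a) for a ≥ 0. Since B_t ~ N(0, t), P(B_t ≥ 3.38) = 1 − Φ(3.38/√t) = 1 − Φ(3.38/√19.2) = 1 − Φ(0.7714). So
  P(M_{19.2} ≥ 3.38) = 2(1 − Φ(0.7714)) ≈ 0.4405.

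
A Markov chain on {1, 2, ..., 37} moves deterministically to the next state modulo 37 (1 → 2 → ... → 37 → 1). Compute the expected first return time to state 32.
E[T_32 | X_0 = 32] = 37

The chain cycles deterministically, so starting at state 32 it returns in exactly 37 steps. Equivalently, the stationary distribution is uniform π_j = 1/37 for every state j, so by Kac's formula E[T_32] = 1/π_32 = 37.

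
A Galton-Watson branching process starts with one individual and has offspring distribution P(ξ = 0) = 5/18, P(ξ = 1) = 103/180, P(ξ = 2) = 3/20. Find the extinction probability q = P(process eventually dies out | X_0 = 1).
q = 1

Mean offspring μ = 0·5/18 + 1·103/180 + 2·3/20 = 157/180 ≤ 1. For μ ≤ 1 with offspring not concentrated at 1, the Galton-Watson process goes extinct almost surely, so q = 1.
(Algebraic check: The pgf is f(s) = 5/18 + 103/180·s + 3/20·s². The extinction probability q is the smallest fixed point of f in [0, 1]. Setting s = f(s):
  3/20·s² + (103/180 − 1)·s + 5/18 = 0
  3/20·s² − (5/18 + 3/20)·s + 5/18 = 0
which factors as (s − 1)·(3/20·s − 5/18) = 0, giving roots s = 1 and s = (5/18)/(3/20) = 50/27. Since 50/27 ≥ 1, the smallest root in [0, 1] is s = 1.)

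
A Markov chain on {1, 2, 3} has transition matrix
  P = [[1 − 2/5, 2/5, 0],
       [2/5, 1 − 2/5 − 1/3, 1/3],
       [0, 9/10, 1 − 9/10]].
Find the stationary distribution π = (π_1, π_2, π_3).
π = (27/64, 27/64, 5/32)

This is a birth-death chain on three states, which satisfies detailed balance: π_1 · P_{12} = π_2 · P_{21} and π_2 · P_{23} = π_3 · P_{32}.
From π_1 · 2/5 = π_2 · 2/5: π_2/π_1 = (2/5)/(2/5) = 1.
From π_2 · 1/3 = π_3 · 9/10: π_3/π_2 = (1/3)/(9/10) = 10/27.
Take π_1 proportional to 1; then unnormalized π = (1, 1, 10/27). Normalize by dividing by the sum 64/27:
  π = (27/64, 27/64, 5/32).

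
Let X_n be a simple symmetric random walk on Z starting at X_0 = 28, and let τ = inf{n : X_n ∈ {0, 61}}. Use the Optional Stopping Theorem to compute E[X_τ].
E[X_τ] = 28

X_n is a martingale and τ is a bounded-mean stopping time (indeed τ is finite a.s. with bounded expectation since the walk is in a bounded region). By the OST, E[X_τ] = E[X_0] = 28. Equivalently: E[X_τ] = 61 · P(hit 61 first) + 0 · P(hit 0 first) = 61 · (28/61) = 28.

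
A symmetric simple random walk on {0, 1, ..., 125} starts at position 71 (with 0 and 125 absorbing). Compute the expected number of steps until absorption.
E[τ | X_0 = 71] = 3834

Let v_k = E[τ | X_0 = k]. Boundary: v_0 = v_125 = 0. Recurrence: v_k = 1 + (v_{k-1} + v_{k+1})/2 for 1 ≤ k ≤ 124. The particular solution to v_k − (v_{k-1} + v_{k+1})/2 = 1 is v_k = −k^2. Adding homogeneous solution A + B k and matching boundaries gives v_k = k (125 − k). Substituting k = 71: v_71 = 71 · 54 = 3834.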